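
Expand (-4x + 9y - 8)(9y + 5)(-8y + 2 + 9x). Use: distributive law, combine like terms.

1017xy² - 155xy - 324x²y - 400x - 180x² - 648y³ + 378y² + 266y - 80

(-4x + 9y - 8)(9y + 5)(-8y + 2 + 9x)
= (-36xy - 20x + 81y² + 45y - 72y - 40)(-8y + 2 + 9x)    [distributive law]
= (-36xy - 20x + 81y² - 27y - 40)(-8y + 2 + 9x)    [combine like terms]
= 288xy² - 72xy - 324x²y + 160xy - 40x - 180x² - 648y³ + 162y² + 729xy² + 216y² - 54y - 243xy + 320y - 80 - 360x    [distributive law]
= 1017xy² - 155xy - 324x²y - 400x - 180x² - 648y³ + 378y² + 266y - 80    [combine like terms]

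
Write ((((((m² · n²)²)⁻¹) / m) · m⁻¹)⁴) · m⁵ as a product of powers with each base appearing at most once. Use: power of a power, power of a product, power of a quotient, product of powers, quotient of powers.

((((((m² · n²)²)⁻¹) / m) · m⁻¹)⁴) · m⁵
= ((((((m² · n²)²)⁻¹) / m)⁴) · ((m⁻¹)⁴)) · m⁵    [power of a product]
= ((((((m² · n²)²)⁻¹)⁴) / (m⁴)) · ((m⁻¹)⁴)) · m⁵    [power of a quotient]
= (((((m² · n²)²)⁻⁴) / (m⁴)) · ((m⁻¹)⁴)) · m⁵    [power of a power]
= ((((m² · n²)⁻⁸) / (m⁴)) · ((m⁻¹)⁴)) · m⁵    [power of a power]
= (((((m²)⁻⁸) · ((n²)⁻⁸)) / (m⁴)) · ((m⁻¹)⁴)) · m⁵    [power of a product]
= (((m⁻¹⁶ · ((n²)⁻⁸)) / (m⁴)) · ((m⁻¹)⁴)) · m⁵    [power of a power]
= (((m⁻¹⁶ · n⁻¹⁶) / (m⁴)) · ((m⁻¹)⁴)) · m⁵    [power of a power]
= (((m⁻¹⁶ · n⁻¹⁶) / m⁴) · m⁻⁴) · m⁵    [power of a power]
= m⁻¹⁹n⁻¹⁶    [quotient of powers; product of powers]

m⁻¹⁹n⁻¹⁶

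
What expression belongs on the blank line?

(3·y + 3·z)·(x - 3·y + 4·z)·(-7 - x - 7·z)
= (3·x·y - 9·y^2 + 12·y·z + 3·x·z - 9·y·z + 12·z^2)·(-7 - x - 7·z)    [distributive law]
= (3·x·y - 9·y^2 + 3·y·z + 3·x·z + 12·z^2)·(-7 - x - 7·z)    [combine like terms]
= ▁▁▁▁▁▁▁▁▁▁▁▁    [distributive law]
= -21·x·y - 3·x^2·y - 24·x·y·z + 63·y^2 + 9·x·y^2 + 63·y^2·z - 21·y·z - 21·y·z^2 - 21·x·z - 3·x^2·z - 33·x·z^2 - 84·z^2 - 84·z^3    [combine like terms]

Applying distributive law to the line above:

-21·x·y - 3·x^2·y - 21·x·y·z + 63·y^2 + 9·x·y^2 + 63·y^2·z - 21·y·z - 3·x·y·z - 21·y·z^2 - 21·x·z - 3·x^2·z - 21·x·z^2 - 84·z^2 - 12·x·z^2 - 84·z^3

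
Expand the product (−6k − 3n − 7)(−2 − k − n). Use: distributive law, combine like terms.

19k + 6k^2 + 9kn + 13n + 3n^2 + 14

(−6k − 3n − 7)(−2 − k − n)
= 12k + 6k^2 + 6kn + 6n + 3kn + 3n^2 + 14 + 7k + 7n    [distributive law]
= 19k + 6k^2 + 9kn + 13n + 3n^2 + 14    [combine like terms]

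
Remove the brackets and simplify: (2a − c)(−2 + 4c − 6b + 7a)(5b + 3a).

−20ab − 12a^2 + 23abc + 3a^2c − 60ab^2 + 34a^2b + 42a^3 + 10bc + 6ac − 20bc^2 − 12ac^2 + 30b^2c

(2a − c)(−2 + 4c − 6b + 7a)(5b + 3a)
= (−4a + 8ac − 12ab + 14a^2 + 2c − 4c^2 + 6bc − 7ac)(5b + 3a)    [distributive law]
= (−4a + ac − 12ab + 14a^2 + 2c − 4c^2 + 6bc)(5b + 3a)    [combine like terms]
= −20ab − 12a^2 + 5abc + 3a^2c − 60ab^2 − 36a^2b + 70a^2b + 42a^3 + 10bc + 6ac − 20bc^2 − 12ac^2 + 30b^2c + 18abc    [distributive law]
= −20ab − 12a^2 + 23abc + 3a^2c − 60ab^2 + 34a^2b + 42a^3 + 10bc + 6ac − 20bc^2 − 12ac^2 + 30b^2c    [combine like terms]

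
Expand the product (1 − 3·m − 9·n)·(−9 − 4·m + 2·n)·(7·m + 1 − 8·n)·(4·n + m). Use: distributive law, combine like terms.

(1 − 3·m − 9·n)·(−9 − 4·m + 2·n)·(7·m + 1 − 8·n)·(4·n + m)
= (−9 − 4·m + 2·n + 27·m + 12·m² − 6·m·n + 81·n + 36·m·n − 18·n²)·(7·m + 1 − 8·n)·(4·n + m)    [distributive law]
= (−9 + 23·m + 83·n + 12·m² + 30·m·n − 18·n²)·(7·m + 1 − 8·n)·(4·n + m)    [combine like terms]
= (−63·m − 9 + 72·n + 161·m² + 23·m − 184·m·n + 581·m·n + 83·n − 664·n² + 84·m³ + 12·m² − 96·m²·n + 210·m²·n + 30·m·n − 240·m·n² − 126·m·n² − 18·n² + 144·n³)·(4·n + m)    [distributive law]
= (−40·m − 9 + 155·n + 173·m² + 427·m·n − 682·n² + 84·m³ + 114·m²·n − 366·m·n² + 144·n³)·(4·n + m)    [combine like terms]
= −160·m·n − 40·m² − 36·n − 9·m + 620·n² + 155·m·n + 692·m²·n + 173·m³ + 1708·m·n² + 427·m²·n − 2728·n³ − 682·m·n² + 336·m³·n + 84·m⁴ + 456·m²·n² + 114·m³·n − 1464·m·n³ − 366·m²·n² + 576·n⁴ + 144·m·n³    [distributive law]
= −5·m·n − 40·m² − 36·n − 9·m + 620·n² + 1119·m²·n + 173·m³ + 1026·m·n² − 2728·n³ + 450·m³·n + 84·m⁴ + 90·m²·n² − 1320·m·n³ + 576·n⁴    [combine like terms]

−5·m·n − 40·m² − 36·n − 9·m + 620·n² + 1119·m²·n + 173·m³ + 1026·m·n² − 2728·n³ + 450·m³·n + 84·m⁴ + 90·m²·n² − 1320·m·n³ + 576·n⁴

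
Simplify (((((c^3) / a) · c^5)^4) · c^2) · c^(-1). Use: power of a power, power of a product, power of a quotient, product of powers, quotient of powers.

(((((c^3) / a) · c^5)^4) · c^2) · c^(-1)
= (((((c^3) / a)^4) · ((c^5)^4)) · c^2) · c^(-1)    [power of a product]
= (((((c^3)^4) / (a^4)) · ((c^5)^4)) · c^2) · c^(-1)    [power of a quotient]
= ((((c^12) / (a^4)) · ((c^5)^4)) · c^2) · c^(-1)    [power of a power]
= (((c^12 / a^4) · c^20) · c^2) · c^(-1)    [power of a power]
= a^(-4)c^33    [quotient of powers; product of powers]

a^(-4)c^33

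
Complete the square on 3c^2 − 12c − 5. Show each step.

3(c − 2)^2 − 17

3c^2 − 12c − 5
= 3(c^2 − 4c) − 5    [factor out 3 from the c-terms]
= 3(c^2 − 4c + 4 − 4) − 5    [add and subtract 4 inside the bracket]
= 3(c − 2)^2 − 12 − 5    [perfect-square identity]
= 3(c − 2)^2 − 17    [combine constants]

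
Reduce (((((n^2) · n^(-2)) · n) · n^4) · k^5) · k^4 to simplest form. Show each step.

k^9·n^5

(((((n^2) · n^(-2)) · n) · n^4) · k^5) · k^4
= (((n^0 · n) · n^4) · k^5) · k^4    [product of powers]
= ((n · n^4) · k^5) · k^4    [product of powers]
= (n^5 · k^5) · k^4    [product of powers]
= k^9·n^5    [product of powers]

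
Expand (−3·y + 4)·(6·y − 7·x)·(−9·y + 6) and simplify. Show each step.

162·y^3 − 324·y^2 − 189·x·y^2 + 378·x·y + 144·y − 168·x

(−3·y + 4)·(6·y − 7·x)·(−9·y + 6)
= (−18·y^2 + 21·x·y + 24·y − 28·x)·(−9·y + 6)    [distributive law]
= 162·y^3 − 108·y^2 − 189·x·y^2 + 126·x·y − 216·y^2 + 144·y + 252·x·y − 168·x    [distributive law]
= 162·y^3 − 324·y^2 − 189·x·y^2 + 378·x·y + 144·y − 168·x    [combine like terms]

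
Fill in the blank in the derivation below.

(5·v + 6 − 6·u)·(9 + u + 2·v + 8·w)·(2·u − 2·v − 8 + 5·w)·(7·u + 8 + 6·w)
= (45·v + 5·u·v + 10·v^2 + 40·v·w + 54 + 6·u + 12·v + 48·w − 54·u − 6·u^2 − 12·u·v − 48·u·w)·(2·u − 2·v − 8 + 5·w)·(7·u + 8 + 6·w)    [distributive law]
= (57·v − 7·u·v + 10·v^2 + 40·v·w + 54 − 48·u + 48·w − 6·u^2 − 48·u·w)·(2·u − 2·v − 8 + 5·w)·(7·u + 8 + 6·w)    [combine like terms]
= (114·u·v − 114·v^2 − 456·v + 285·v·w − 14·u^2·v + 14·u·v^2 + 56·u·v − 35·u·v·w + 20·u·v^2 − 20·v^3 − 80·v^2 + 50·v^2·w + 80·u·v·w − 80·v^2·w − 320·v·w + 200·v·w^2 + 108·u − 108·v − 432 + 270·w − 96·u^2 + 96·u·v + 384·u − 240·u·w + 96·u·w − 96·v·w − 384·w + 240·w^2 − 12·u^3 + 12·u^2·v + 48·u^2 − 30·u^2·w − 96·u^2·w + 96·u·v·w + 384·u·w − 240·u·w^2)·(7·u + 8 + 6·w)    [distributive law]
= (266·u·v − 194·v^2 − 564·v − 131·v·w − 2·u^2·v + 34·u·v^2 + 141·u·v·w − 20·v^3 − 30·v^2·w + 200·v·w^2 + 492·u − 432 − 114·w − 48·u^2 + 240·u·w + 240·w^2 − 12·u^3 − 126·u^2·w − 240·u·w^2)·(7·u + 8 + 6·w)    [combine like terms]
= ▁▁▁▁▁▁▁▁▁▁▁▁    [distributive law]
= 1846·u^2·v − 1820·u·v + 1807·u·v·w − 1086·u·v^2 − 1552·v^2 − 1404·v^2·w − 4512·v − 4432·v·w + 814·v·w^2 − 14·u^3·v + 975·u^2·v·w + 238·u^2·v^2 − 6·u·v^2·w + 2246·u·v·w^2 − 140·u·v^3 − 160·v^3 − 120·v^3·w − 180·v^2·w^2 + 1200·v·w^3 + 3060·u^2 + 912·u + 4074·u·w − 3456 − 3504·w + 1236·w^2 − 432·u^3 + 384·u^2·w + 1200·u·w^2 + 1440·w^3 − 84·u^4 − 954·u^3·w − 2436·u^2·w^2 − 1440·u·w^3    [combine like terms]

Applying distributive law to the line above:

1862·u^2·v + 2128·u·v + 1596·u·v·w − 1358·u·v^2 − 1552·v^2 − 1164·v^2·w − 3948·u·v − 4512·v − 3384·v·w − 917·u·v·w − 1048·v·w − 786·v·w^2 − 14·u^3·v − 16·u^2·v − 12·u^2·v·w + 238·u^2·v^2 + 272·u·v^2 + 204·u·v^2·w + 987·u^2·v·w + 1128·u·v·w + 846·u·v·w^2 − 140·u·v^3 − 160·v^3 − 120·v^3·w − 210·u·v^2·w − 240·v^2·w − 180·v^2·w^2 + 1400·u·v·w^2 + 1600·v·w^2 + 1200·v·w^3 + 3444·u^2 + 3936·u + 2952·u·w − 3024·u − 3456 − 2592·w − 798·u·w − 912·w − 684·w^2 − 336·u^3 − 384·u^2 − 288·u^2·w + 1680·u^2·w + 1920·u·w + 1440·u·w^2 + 1680·u·w^2 + 1920·w^2 + 1440·w^3 − 84·u^4 − 96·u^3 − 72·u^3·w − 882·u^3·w − 1008·u^2·w − 756·u^2·w^2 − 1680·u^2·w^2 − 1920·u·w^2 − 1440·u·w^3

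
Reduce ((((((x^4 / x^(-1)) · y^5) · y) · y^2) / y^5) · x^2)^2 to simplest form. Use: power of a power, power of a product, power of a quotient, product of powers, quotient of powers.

((((((x^4 / x^(-1)) · y^5) · y) · y^2) / y^5) · x^2)^2
= ((((((x^4 / x^(-1)) · y^5) · y) · y^2) / y^5)^2) · ((x^2)^2)    [power of a product]
= ((((((x^4 / x^(-1)) · y^5) · y) · y^2)^2) / ((y^5)^2)) · ((x^2)^2)    [power of a quotient]
= ((((((x^4 / x^(-1)) · y^5) · y)^2) · ((y^2)^2)) / ((y^5)^2)) · ((x^2)^2)    [power of a product]
= ((((((x^4 / x^(-1)) · y^5)^2) · (y^2)) · ((y^2)^2)) / ((y^5)^2)) · ((x^2)^2)    [power of a product]
= ((((((x^4 / x^(-1))^2) · ((y^5)^2)) · (y^2)) · ((y^2)^2)) / ((y^5)^2)) · ((x^2)^2)    [power of a product]
= (((((((x^4)^2) / ((x^(-1))^2)) · ((y^5)^2)) · (y^2)) · ((y^2)^2)) / ((y^5)^2)) · ((x^2)^2)    [power of a quotient]
= (((((x^8 / ((x^(-1))^2)) · ((y^5)^2)) · (y^2)) · ((y^2)^2)) / ((y^5)^2)) · ((x^2)^2)    [power of a power]
= (((((x^8 / x^(-2)) · ((y^5)^2)) · (y^2)) · ((y^2)^2)) / ((y^5)^2)) · ((x^2)^2)    [power of a power]
= ((((x^10 · ((y^5)^2)) · (y^2)) · ((y^2)^2)) / ((y^5)^2)) · ((x^2)^2)    [quotient of powers]
= ((((x^10 · y^10) · (y^2)) · ((y^2)^2)) / ((y^5)^2)) · ((x^2)^2)    [power of a power]
= ((((x^10 · y^10) · y^2) · y^4) / ((y^5)^2)) · ((x^2)^2)    [power of a power]
= ((((x^10 · y^10) · y^2) · y^4) / y^10) · ((x^2)^2)    [power of a power]
= ((((x^10 · y^10) · y^2) · y^4) / y^10) · x^4    [power of a power]
= x^14y^6    [quotient of powers; product of powers]

x^14y^6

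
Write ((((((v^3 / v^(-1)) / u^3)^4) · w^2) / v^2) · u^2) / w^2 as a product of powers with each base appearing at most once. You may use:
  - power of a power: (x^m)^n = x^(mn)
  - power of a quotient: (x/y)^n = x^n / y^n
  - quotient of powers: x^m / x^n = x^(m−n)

u^(-10)v^14

((((((v^3 / v^(-1)) / u^3)^4) · w^2) / v^2) · u^2) / w^2
= ((((((v^3 / v^(-1))^4) / ((u^3)^4)) · w^2) / v^2) · u^2) / w^2    [power of a quotient]
= (((((((v^3)^4) / ((v^(-1))^4)) / ((u^3)^4)) · w^2) / v^2) · u^2) / w^2    [power of a quotient]
= (((((v^12 / ((v^(-1))^4)) / ((u^3)^4)) · w^2) / v^2) · u^2) / w^2    [power of a power]
= (((((v^12 / v^(-4)) / ((u^3)^4)) · w^2) / v^2) · u^2) / w^2    [power of a power]
= ((((v^16 / ((u^3)^4)) · w^2) / v^2) · u^2) / w^2    [quotient of powers]
= ((((v^16 / u^12) · w^2) / v^2) · u^2) / w^2    [power of a power]
= u^(-10)v^14    [quotient of powers]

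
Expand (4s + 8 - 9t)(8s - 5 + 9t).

(4s + 8 - 9t)(8s - 5 + 9t)
= 32s^2 - 20s + 36st + 64s - 40 + 72t - 72st + 45t - 81t^2    [distributive law]
= 32s^2 + 44s - 36st - 40 + 117t - 81t^2    [combine like terms]

32s^2 + 44s - 36st - 40 + 117t - 81t^2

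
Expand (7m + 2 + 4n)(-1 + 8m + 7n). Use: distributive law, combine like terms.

9m + 56m² + 81mn - 2 + 10n + 28n²

(7m + 2 + 4n)(-1 + 8m + 7n)
= -7m + 56m² + 49mn - 2 + 16m + 14n - 4n + 32mn + 28n²    [distributive law]
= 9m + 56m² + 81mn - 2 + 10n + 28n²    [combine like terms]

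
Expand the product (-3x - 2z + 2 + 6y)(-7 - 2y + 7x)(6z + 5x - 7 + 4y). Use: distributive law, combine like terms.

378xz + 322x^2 - 315x - 426xy + 252xyz + 156x^2y + 132xy^2 - 196x^2z - 105x^3 + 84z^2 - 182z - 248yz + 24yz^2 - 56y^2z - 84xz^2 + 98 + 266y - 100y^2 - 48y^3

(-3x - 2z + 2 + 6y)(-7 - 2y + 7x)(6z + 5x - 7 + 4y)
= (21x + 6xy - 21x^2 + 14z + 4yz - 14xz - 14 - 4y + 14x - 42y - 12y^2 + 42xy)(6z + 5x - 7 + 4y)    [distributive law]
= (35x + 48xy - 21x^2 + 14z + 4yz - 14xz - 14 - 46y - 12y^2)(6z + 5x - 7 + 4y)    [combine like terms]
= 210xz + 175x^2 - 245x + 140xy + 288xyz + 240x^2y - 336xy + 192xy^2 - 126x^2z - 105x^3 + 147x^2 - 84x^2y + 84z^2 + 70xz - 98z + 56yz + 24yz^2 + 20xyz - 28yz + 16y^2z - 84xz^2 - 70x^2z + 98xz - 56xyz - 84z - 70x + 98 - 56y - 276yz - 230xy + 322y - 184y^2 - 72y^2z - 60xy^2 + 84y^2 - 48y^3    [distributive law]
= 378xz + 322x^2 - 315x - 426xy + 252xyz + 156x^2y + 132xy^2 - 196x^2z - 105x^3 + 84z^2 - 182z - 248yz + 24yz^2 - 56y^2z - 84xz^2 + 98 + 266y - 100y^2 - 48y^3    [combine like terms]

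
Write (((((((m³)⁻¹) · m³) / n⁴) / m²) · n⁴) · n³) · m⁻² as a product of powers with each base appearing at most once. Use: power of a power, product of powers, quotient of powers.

(((((((m³)⁻¹) · m³) / n⁴) / m²) · n⁴) · n³) · m⁻²
= (((((m⁻³ · m³) / n⁴) / m²) · n⁴) · n³) · m⁻²    [power of a power]
= ((((m⁰ / n⁴) / m²) · n⁴) · n³) · m⁻²    [product of powers]
= m⁻⁴n³    [quotient of powers; product of powers]

m⁻⁴n³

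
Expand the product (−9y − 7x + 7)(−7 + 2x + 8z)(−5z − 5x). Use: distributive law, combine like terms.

−315yz − 315xy + 450xyz + 90x^2y + 360yz^2 − 595xz − 315x^2 + 350x^2z + 70x^3 + 280xz^2 + 245z + 245x − 280z^2

(−9y − 7x + 7)(−7 + 2x + 8z)(−5z − 5x)
= (63y − 18xy − 72yz + 49x − 14x^2 − 56xz − 49 + 14x + 56z)(−5z − 5x)    [distributive law]
= (63y − 18xy − 72yz + 63x − 14x^2 − 56xz − 49 + 56z)(−5z − 5x)    [combine like terms]
= −315yz − 315xy + 90xyz + 90x^2y + 360yz^2 + 360xyz − 315xz − 315x^2 + 70x^2z + 70x^3 + 280xz^2 + 280x^2z + 245z + 245x − 280z^2 − 280xz    [distributive law]
= −315yz − 315xy + 450xyz + 90x^2y + 360yz^2 − 595xz − 315x^2 + 350x^2z + 70x^3 + 280xz^2 + 245z + 245x − 280z^2    [combine like terms]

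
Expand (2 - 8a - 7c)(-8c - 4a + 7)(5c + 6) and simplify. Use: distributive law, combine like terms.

11c^2 - 320c + 232ac - 384a + 84 + 460ac^2 + 160a^2c + 192a^2 + 280c^3

(2 - 8a - 7c)(-8c - 4a + 7)(5c + 6)
= (-16c - 8a + 14 + 64ac + 32a^2 - 56a + 56c^2 + 28ac - 49c)(5c + 6)    [distributive law]
= (-65c - 64a + 14 + 92ac + 32a^2 + 56c^2)(5c + 6)    [combine like terms]
= -325c^2 - 390c - 320ac - 384a + 70c + 84 + 460ac^2 + 552ac + 160a^2c + 192a^2 + 280c^3 + 336c^2    [distributive law]
= 11c^2 - 320c + 232ac - 384a + 84 + 460ac^2 + 160a^2c + 192a^2 + 280c^3    [combine like terms]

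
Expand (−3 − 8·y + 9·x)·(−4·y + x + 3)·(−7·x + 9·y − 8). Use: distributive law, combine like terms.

652·x·y − 364·y^2 + 15·y − 240·x^2 − 129·x + 72 − 620·x·y^2 + 288·y^3 + 389·x^2·y − 63·x^3

(−3 − 8·y + 9·x)·(−4·y + x + 3)·(−7·x + 9·y − 8)
= (12·y − 3·x − 9 + 32·y^2 − 8·x·y − 24·y − 36·x·y + 9·x^2 + 27·x)·(−7·x + 9·y − 8)    [distributive law]
= (−12·y + 24·x − 9 + 32·y^2 − 44·x·y + 9·x^2)·(−7·x + 9·y − 8)    [combine like terms]
= 84·x·y − 108·y^2 + 96·y − 168·x^2 + 216·x·y − 192·x + 63·x − 81·y + 72 − 224·x·y^2 + 288·y^3 − 256·y^2 + 308·x^2·y − 396·x·y^2 + 352·x·y − 63·x^3 + 81·x^2·y − 72·x^2    [distributive law]
= 652·x·y − 364·y^2 + 15·y − 240·x^2 − 129·x + 72 − 620·x·y^2 + 288·y^3 + 389·x^2·y − 63·x^3    [combine like terms]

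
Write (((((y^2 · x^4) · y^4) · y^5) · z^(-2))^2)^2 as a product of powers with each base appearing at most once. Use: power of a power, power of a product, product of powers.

(((((y^2 · x^4) · y^4) · y^5) · z^(-2))^2)^2
= ((((y^2 · x^4) · y^4) · y^5) · z^(-2))^4    [power of a power]
= ((((y^2 · x^4) · y^4) · y^5)^4) · ((z^(-2))^4)    [power of a product]
= ((((y^2 · x^4) · y^4)^4) · ((y^5)^4)) · ((z^(-2))^4)    [power of a product]
= ((((y^2 · x^4)^4) · ((y^4)^4)) · ((y^5)^4)) · ((z^(-2))^4)    [power of a product]
= (((((y^2)^4) · ((x^4)^4)) · ((y^4)^4)) · ((y^5)^4)) · ((z^(-2))^4)    [power of a product]
= (((y^8 · ((x^4)^4)) · ((y^4)^4)) · ((y^5)^4)) · ((z^(-2))^4)    [power of a power]
= (((y^8 · x^16) · ((y^4)^4)) · ((y^5)^4)) · ((z^(-2))^4)    [power of a power]
= (((y^8 · x^16) · y^16) · ((y^5)^4)) · ((z^(-2))^4)    [power of a power]
= (((y^8 · x^16) · y^16) · y^20) · ((z^(-2))^4)    [power of a power]
= (((y^8 · x^16) · y^16) · y^20) · z^(-8)    [power of a power]
= x^16y^44z^(-8)    [product of powers]

x^16y^44z^(-8)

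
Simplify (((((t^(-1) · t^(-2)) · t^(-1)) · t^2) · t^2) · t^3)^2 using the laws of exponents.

(((((t^(-1) · t^(-2)) · t^(-1)) · t^2) · t^2) · t^3)^2
= (((((t^(-1) · t^(-2)) · t^(-1)) · t^2) · t^2)^2) · ((t^3)^2)    [power of a product]
= (((((t^(-1) · t^(-2)) · t^(-1)) · t^2)^2) · ((t^2)^2)) · ((t^3)^2)    [power of a product]
= (((((t^(-1) · t^(-2)) · t^(-1))^2) · ((t^2)^2)) · ((t^2)^2)) · ((t^3)^2)    [power of a product]
= (((((t^(-1) · t^(-2))^2) · ((t^(-1))^2)) · ((t^2)^2)) · ((t^2)^2)) · ((t^3)^2)    [power of a product]
= ((((((t^(-1))^2) · ((t^(-2))^2)) · ((t^(-1))^2)) · ((t^2)^2)) · ((t^2)^2)) · ((t^3)^2)    [power of a product]
= ((((t^(-2) · ((t^(-2))^2)) · ((t^(-1))^2)) · ((t^2)^2)) · ((t^2)^2)) · ((t^3)^2)    [power of a power]
= ((((t^(-2) · t^(-4)) · ((t^(-1))^2)) · ((t^2)^2)) · ((t^2)^2)) · ((t^3)^2)    [power of a power]
= (((t^(-6) · ((t^(-1))^2)) · ((t^2)^2)) · ((t^2)^2)) · ((t^3)^2)    [product of powers]
= (((t^(-6) · t^(-2)) · ((t^2)^2)) · ((t^2)^2)) · ((t^3)^2)    [power of a power]
= ((t^(-8) · ((t^2)^2)) · ((t^2)^2)) · ((t^3)^2)    [product of powers]
= ((t^(-8) · t^4) · ((t^2)^2)) · ((t^3)^2)    [power of a power]
= (t^(-4) · ((t^2)^2)) · ((t^3)^2)    [product of powers]
= (t^(-4) · t^4) · ((t^3)^2)    [power of a power]
= t^0 · ((t^3)^2)    [product of powers]
= t^0 · t^6    [power of a power]
= t^6    [product of powers]

t^6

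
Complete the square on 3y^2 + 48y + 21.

3(y + 8)^2 − 171

3y^2 + 48y + 21
= 3(y^2 + 16y) + 21    [factor out 3 from the y-terms]
= 3(y^2 + 16y + 64 − 64) + 21    [add and subtract 64 inside the bracket]
= 3(y + 8)^2 − 192 + 21    [perfect-square identity]
= 3(y + 8)^2 − 171    [combine constants]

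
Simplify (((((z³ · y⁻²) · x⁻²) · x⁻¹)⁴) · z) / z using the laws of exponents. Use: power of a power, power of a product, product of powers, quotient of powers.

x⁻¹²·y⁻⁸·z¹²

(((((z³ · y⁻²) · x⁻²) · x⁻¹)⁴) · z) / z
= (((((z³ · y⁻²) · x⁻²)⁴) · ((x⁻¹)⁴)) · z) / z    [power of a product]
= (((((z³ · y⁻²)⁴) · ((x⁻²)⁴)) · ((x⁻¹)⁴)) · z) / z    [power of a product]
= ((((((z³)⁴) · ((y⁻²)⁴)) · ((x⁻²)⁴)) · ((x⁻¹)⁴)) · z) / z    [power of a product]
= ((((z¹² · ((y⁻²)⁴)) · ((x⁻²)⁴)) · ((x⁻¹)⁴)) · z) / z    [power of a power]
= ((((z¹² · y⁻⁸) · ((x⁻²)⁴)) · ((x⁻¹)⁴)) · z) / z    [power of a power]
= ((((z¹² · y⁻⁸) · x⁻⁸) · ((x⁻¹)⁴)) · z) / z    [power of a power]
= ((((z¹² · y⁻⁸) · x⁻⁸) · x⁻⁴) · z) / z    [power of a power]
= x⁻¹²·y⁻⁸·z¹²    [quotient of powers; product of powers]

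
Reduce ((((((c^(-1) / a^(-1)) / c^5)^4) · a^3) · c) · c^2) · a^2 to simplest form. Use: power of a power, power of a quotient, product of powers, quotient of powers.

((((((c^(-1) / a^(-1)) / c^5)^4) · a^3) · c) · c^2) · a^2
= ((((((c^(-1) / a^(-1))^4) / ((c^5)^4)) · a^3) · c) · c^2) · a^2    [power of a quotient]
= (((((((c^(-1))^4) / ((a^(-1))^4)) / ((c^5)^4)) · a^3) · c) · c^2) · a^2    [power of a quotient]
= (((((c^(-4) / ((a^(-1))^4)) / ((c^5)^4)) · a^3) · c) · c^2) · a^2    [power of a power]
= (((((c^(-4) / a^(-4)) / ((c^5)^4)) · a^3) · c) · c^2) · a^2    [power of a power]
= (((((c^(-4) / a^(-4)) / c^20) · a^3) · c) · c^2) · a^2    [power of a power]
= a^9c^(-21)    [quotient of powers; product of powers]

a^9c^(-21)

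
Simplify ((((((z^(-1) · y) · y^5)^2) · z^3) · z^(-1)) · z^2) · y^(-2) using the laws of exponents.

((((((z^(-1) · y) · y^5)^2) · z^3) · z^(-1)) · z^2) · y^(-2)
= ((((((z^(-1) · y)^2) · ((y^5)^2)) · z^3) · z^(-1)) · z^2) · y^(-2)    [power of a product]
= (((((((z^(-1))^2) · (y^2)) · ((y^5)^2)) · z^3) · z^(-1)) · z^2) · y^(-2)    [power of a product]
= (((((z^(-2) · (y^2)) · ((y^5)^2)) · z^3) · z^(-1)) · z^2) · y^(-2)    [power of a power]
= (((((z^(-2) · y^2) · y^10) · z^3) · z^(-1)) · z^2) · y^(-2)    [power of a power]
= y^10·z^2    [product of powers]

y^10·z^2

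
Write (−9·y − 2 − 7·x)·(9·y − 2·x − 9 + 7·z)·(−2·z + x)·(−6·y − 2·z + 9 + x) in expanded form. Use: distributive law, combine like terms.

(−9·y − 2 − 7·x)·(9·y − 2·x − 9 + 7·z)·(−2·z + x)·(−6·y − 2·z + 9 + x)
= (−81·y^2 + 18·x·y + 81·y − 63·y·z − 18·y + 4·x + 18 − 14·z − 63·x·y + 14·x^2 + 63·x − 49·x·z)·(−2·z + x)·(−6·y − 2·z + 9 + x)    [distributive law]
= (−81·y^2 − 45·x·y + 63·y − 63·y·z + 67·x + 18 − 14·z + 14·x^2 − 49·x·z)·(−2·z + x)·(−6·y − 2·z + 9 + x)    [combine like terms]
= (162·y^2·z − 81·x·y^2 + 90·x·y·z − 45·x^2·y − 126·y·z + 63·x·y + 126·y·z^2 − 63·x·y·z − 134·x·z + 67·x^2 − 36·z + 18·x + 28·z^2 − 14·x·z − 28·x^2·z + 14·x^3 + 98·x·z^2 − 49·x^2·z)·(−6·y − 2·z + 9 + x)    [distributive law]
= (162·y^2·z − 81·x·y^2 + 27·x·y·z − 45·x^2·y − 126·y·z + 63·x·y + 126·y·z^2 − 148·x·z + 67·x^2 − 36·z + 18·x + 28·z^2 − 77·x^2·z + 14·x^3 + 98·x·z^2)·(−6·y − 2·z + 9 + x)    [combine like terms]
= −972·y^3·z − 324·y^2·z^2 + 1458·y^2·z + 162·x·y^2·z + 486·x·y^3 + 162·x·y^2·z − 729·x·y^2 − 81·x^2·y^2 − 162·x·y^2·z − 54·x·y·z^2 + 243·x·y·z + 27·x^2·y·z + 270·x^2·y^2 + 90·x^2·y·z − 405·x^2·y − 45·x^3·y + 756·y^2·z + 252·y·z^2 − 1134·y·z − 126·x·y·z − 378·x·y^2 − 126·x·y·z + 567·x·y + 63·x^2·y − 756·y^2·z^2 − 252·y·z^3 + 1134·y·z^2 + 126·x·y·z^2 + 888·x·y·z + 296·x·z^2 − 1332·x·z − 148·x^2·z − 402·x^2·y − 134·x^2·z + 603·x^2 + 67·x^3 + 216·y·z + 72·z^2 − 324·z − 36·x·z − 108·x·y − 36·x·z + 162·x + 18·x^2 − 168·y·z^2 − 56·z^3 + 252·z^2 + 28·x·z^2 + 462·x^2·y·z + 154·x^2·z^2 − 693·x^2·z − 77·x^3·z − 84·x^3·y − 28·x^3·z + 126·x^3 + 14·x^4 − 588·x·y·z^2 − 196·x·z^3 + 882·x·z^2 + 98·x^2·z^2    [distributive law]
= −972·y^3·z − 1080·y^2·z^2 + 2214·y^2·z + 162·x·y^2·z + 486·x·y^3 − 1107·x·y^2 + 189·x^2·y^2 − 516·x·y·z^2 + 879·x·y·z + 579·x^2·y·z − 744·x^2·y − 129·x^3·y + 1218·y·z^2 − 918·y·z + 459·x·y − 252·y·z^3 + 1206·x·z^2 − 1404·x·z − 975·x^2·z + 621·x^2 + 193·x^3 + 324·z^2 − 324·z + 162·x − 56·z^3 + 252·x^2·z^2 − 105·x^3·z + 14·x^4 − 196·x·z^3    [combine like terms]

−972·y^3·z − 1080·y^2·z^2 + 2214·y^2·z + 162·x·y^2·z + 486·x·y^3 − 1107·x·y^2 + 189·x^2·y^2 − 516·x·y·z^2 + 879·x·y·z + 579·x^2·y·z − 744·x^2·y − 129·x^3·y + 1218·y·z^2 − 918·y·z + 459·x·y − 252·y·z^3 + 1206·x·z^2 − 1404·x·z − 975·x^2·z + 621·x^2 + 193·x^3 + 324·z^2 − 324·z + 162·x − 56·z^3 + 252·x^2·z^2 − 105·x^3·z + 14·x^4 − 196·x·z^3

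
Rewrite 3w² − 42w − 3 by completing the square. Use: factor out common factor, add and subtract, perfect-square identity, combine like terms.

3w² − 42w − 3
= 3(w² − 14w) − 3    [factor out 3 from the w-terms]
= 3(w² − 14w + 49 − 49) − 3    [add and subtract 49 inside the bracket]
= 3(w − 7)² − 147 − 3    [perfect-square identity]
= 3(w − 7)² − 150    [combine constants]

3(w − 7)² − 150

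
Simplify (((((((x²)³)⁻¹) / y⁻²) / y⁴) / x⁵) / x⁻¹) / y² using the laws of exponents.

(((((((x²)³)⁻¹) / y⁻²) / y⁴) / x⁵) / x⁻¹) / y²
= ((((((x²)⁻³) / y⁻²) / y⁴) / x⁵) / x⁻¹) / y²    [power of a power]
= ((((x⁻⁶ / y⁻²) / y⁴) / x⁵) / x⁻¹) / y²    [power of a power]
= x⁻¹⁰y⁻⁴    [quotient of powers; product of powers]

x⁻¹⁰y⁻⁴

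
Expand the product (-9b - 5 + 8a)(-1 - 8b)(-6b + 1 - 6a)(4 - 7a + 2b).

(-9b - 5 + 8a)(-1 - 8b)(-6b + 1 - 6a)(4 - 7a + 2b)
= (9b + 72b^2 + 5 + 40b - 8a - 64ab)(-6b + 1 - 6a)(4 - 7a + 2b)    [distributive law]
= (49b + 72b^2 + 5 - 8a - 64ab)(-6b + 1 - 6a)(4 - 7a + 2b)    [combine like terms]
= (-294b^2 + 49b - 294ab - 432b^3 + 72b^2 - 432ab^2 - 30b + 5 - 30a + 48ab - 8a + 48a^2 + 384ab^2 - 64ab + 384a^2b)(4 - 7a + 2b)    [distributive law]
= (-222b^2 + 19b - 310ab - 432b^3 - 48ab^2 + 5 - 38a + 48a^2 + 384a^2b)(4 - 7a + 2b)    [combine like terms]
= -888b^2 + 1554ab^2 - 444b^3 + 76b - 133ab + 38b^2 - 1240ab + 2170a^2b - 620ab^2 - 1728b^3 + 3024ab^3 - 864b^4 - 192ab^2 + 336a^2b^2 - 96ab^3 + 20 - 35a + 10b - 152a + 266a^2 - 76ab + 192a^2 - 336a^3 + 96a^2b + 1536a^2b - 2688a^3b + 768a^2b^2    [distributive law]
= -850b^2 + 742ab^2 - 2172b^3 + 86b - 1449ab + 3802a^2b + 2928ab^3 - 864b^4 + 1104a^2b^2 + 20 - 187a + 458a^2 - 336a^3 - 2688a^3b    [combine like terms]

-850b^2 + 742ab^2 - 2172b^3 + 86b - 1449ab + 3802a^2b + 2928ab^3 - 864b^4 + 1104a^2b^2 + 20 - 187a + 458a^2 - 336a^3 - 2688a^3b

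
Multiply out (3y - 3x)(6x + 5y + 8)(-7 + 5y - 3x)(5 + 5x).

(3y - 3x)(6x + 5y + 8)(-7 + 5y - 3x)(5 + 5x)
= (18xy + 15y² + 24y - 18x² - 15xy - 24x)(-7 + 5y - 3x)(5 + 5x)    [distributive law]
= (3xy + 15y² + 24y - 18x² - 24x)(-7 + 5y - 3x)(5 + 5x)    [combine like terms]
= (-21xy + 15xy² - 9x²y - 105y² + 75y³ - 45xy² - 168y + 120y² - 72xy + 126x² - 90x²y + 54x³ + 168x - 120xy + 72x²)(5 + 5x)    [distributive law]
= (-213xy - 30xy² - 99x²y + 15y² + 75y³ - 168y + 198x² + 54x³ + 168x)(5 + 5x)    [combine like terms]
= -1065xy - 1065x²y - 150xy² - 150x²y² - 495x²y - 495x³y + 75y² + 75xy² + 375y³ + 375xy³ - 840y - 840xy + 990x² + 990x³ + 270x³ + 270x⁴ + 840x + 840x²    [distributive law]
= -1905xy - 1560x²y - 75xy² - 150x²y² - 495x³y + 75y² + 375y³ + 375xy³ - 840y + 1830x² + 1260x³ + 270x⁴ + 840x    [combine like terms]

-1905xy - 1560x²y - 75xy² - 150x²y² - 495x³y + 75y² + 375y³ + 375xy³ - 840y + 1830x² + 1260x³ + 270x⁴ + 840x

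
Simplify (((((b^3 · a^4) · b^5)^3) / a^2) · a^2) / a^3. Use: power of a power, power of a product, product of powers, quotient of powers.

a^9b^24

(((((b^3 · a^4) · b^5)^3) / a^2) · a^2) / a^3
= (((((b^3 · a^4)^3) · ((b^5)^3)) / a^2) · a^2) / a^3    [power of a product]
= ((((((b^3)^3) · ((a^4)^3)) · ((b^5)^3)) / a^2) · a^2) / a^3    [power of a product]
= ((((b^9 · ((a^4)^3)) · ((b^5)^3)) / a^2) · a^2) / a^3    [power of a power]
= ((((b^9 · a^12) · ((b^5)^3)) / a^2) · a^2) / a^3    [power of a power]
= ((((b^9 · a^12) · b^15) / a^2) · a^2) / a^3    [power of a power]
= a^9b^24    [quotient of powers; product of powers]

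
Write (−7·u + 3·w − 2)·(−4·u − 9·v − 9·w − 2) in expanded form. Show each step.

28·u² + 63·u·v + 51·u·w + 22·u − 27·v·w − 27·w² + 12·w + 18·v + 4

(−7·u + 3·w − 2)·(−4·u − 9·v − 9·w − 2)
= 28·u² + 63·u·v + 63·u·w + 14·u − 12·u·w − 27·v·w − 27·w² − 6·w + 8·u + 18·v + 18·w + 4    [distributive law]
= 28·u² + 63·u·v + 51·u·w + 22·u − 27·v·w − 27·w² + 12·w + 18·v + 4    [combine like terms]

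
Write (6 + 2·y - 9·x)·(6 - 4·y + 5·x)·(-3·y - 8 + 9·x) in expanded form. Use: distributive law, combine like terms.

-12·y - 288 + 516·x + 100·y² - 404·x·y + 144·x² + 24·y³ - 210·x·y² + 549·x²·y - 405·x³

(6 + 2·y - 9·x)·(6 - 4·y + 5·x)·(-3·y - 8 + 9·x)
= (36 - 24·y + 30·x + 12·y - 8·y² + 10·x·y - 54·x + 36·x·y - 45·x²)·(-3·y - 8 + 9·x)    [distributive law]
= (36 - 12·y - 24·x - 8·y² + 46·x·y - 45·x²)·(-3·y - 8 + 9·x)    [combine like terms]
= -108·y - 288 + 324·x + 36·y² + 96·y - 108·x·y + 72·x·y + 192·x - 216·x² + 24·y³ + 64·y² - 72·x·y² - 138·x·y² - 368·x·y + 414·x²·y + 135·x²·y + 360·x² - 405·x³    [distributive law]
= -12·y - 288 + 516·x + 100·y² - 404·x·y + 144·x² + 24·y³ - 210·x·y² + 549·x²·y - 405·x³    [combine like terms]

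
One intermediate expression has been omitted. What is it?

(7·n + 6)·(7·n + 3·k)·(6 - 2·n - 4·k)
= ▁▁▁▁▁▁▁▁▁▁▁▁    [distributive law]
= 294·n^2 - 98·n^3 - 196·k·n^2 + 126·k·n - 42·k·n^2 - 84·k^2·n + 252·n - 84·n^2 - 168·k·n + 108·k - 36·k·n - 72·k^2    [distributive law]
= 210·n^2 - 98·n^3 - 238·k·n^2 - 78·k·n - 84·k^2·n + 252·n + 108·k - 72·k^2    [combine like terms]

Applying distributive law to the line above:

(49·n^2 + 21·k·n + 42·n + 18·k)·(6 - 2·n - 4·k)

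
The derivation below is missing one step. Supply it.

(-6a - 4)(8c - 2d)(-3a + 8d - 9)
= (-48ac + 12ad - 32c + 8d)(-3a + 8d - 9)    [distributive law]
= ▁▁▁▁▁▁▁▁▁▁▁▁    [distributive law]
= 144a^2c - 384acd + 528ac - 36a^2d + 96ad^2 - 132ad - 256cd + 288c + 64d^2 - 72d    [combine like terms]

Applying distributive law to the line above:

144a^2c - 384acd + 432ac - 36a^2d + 96ad^2 - 108ad + 96ac - 256cd + 288c - 24ad + 64d^2 - 72d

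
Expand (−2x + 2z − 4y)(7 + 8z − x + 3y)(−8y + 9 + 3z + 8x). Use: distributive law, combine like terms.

−130xy − 126x − 92xz − 94x² − 70xyz + 74xz² − 138x²z − 32x²y + 16x³ − 80xy² − 430yz + 126z + 186z² − 206yz² + 48z³ + 172y²z + 116y² − 252y + 96y³

(−2x + 2z − 4y)(7 + 8z − x + 3y)(−8y + 9 + 3z + 8x)
= (−14x − 16xz + 2x² − 6xy + 14z + 16z² − 2xz + 6yz − 28y − 32yz + 4xy − 12y²)(−8y + 9 + 3z + 8x)    [distributive law]
= (−14x − 18xz + 2x² − 2xy + 14z + 16z² − 26yz − 28y − 12y²)(−8y + 9 + 3z + 8x)    [combine like terms]
= 112xy − 126x − 42xz − 112x² + 144xyz − 162xz − 54xz² − 144x²z − 16x²y + 18x² + 6x²z + 16x³ + 16xy² − 18xy − 6xyz − 16x²y − 112yz + 126z + 42z² + 112xz − 128yz² + 144z² + 48z³ + 128xz² + 208y²z − 234yz − 78yz² − 208xyz + 224y² − 252y − 84yz − 224xy + 96y³ − 108y² − 36y²z − 96xy²    [distributive law]
= −130xy − 126x − 92xz − 94x² − 70xyz + 74xz² − 138x²z − 32x²y + 16x³ − 80xy² − 430yz + 126z + 186z² − 206yz² + 48z³ + 172y²z + 116y² − 252y + 96y³    [combine like terms]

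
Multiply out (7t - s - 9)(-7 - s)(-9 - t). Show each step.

(7t - s - 9)(-7 - s)(-9 - t)
= (-49t - 7st + 7s + s² + 63 + 9s)(-9 - t)    [distributive law]
= (-49t - 7st + 16s + s² + 63)(-9 - t)    [combine like terms]
= 441t + 49t² + 63st + 7st² - 144s - 16st - 9s² - s²t - 567 - 63t    [distributive law]
= 378t + 49t² + 47st + 7st² - 144s - 9s² - s²t - 567    [combine like terms]

378t + 49t² + 47st + 7st² - 144s - 9s² - s²t - 567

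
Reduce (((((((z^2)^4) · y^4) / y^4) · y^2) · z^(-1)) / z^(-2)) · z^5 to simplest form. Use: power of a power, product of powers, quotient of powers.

(((((((z^2)^4) · y^4) / y^4) · y^2) · z^(-1)) / z^(-2)) · z^5
= (((((z^8 · y^4) / y^4) · y^2) · z^(-1)) / z^(-2)) · z^5    [power of a power]
= y^2z^14    [quotient of powers; product of powers]

y^2z^14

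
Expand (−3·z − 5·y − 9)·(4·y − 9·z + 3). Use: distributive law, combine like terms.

(−3·z − 5·y − 9)·(4·y − 9·z + 3)
= −12·y·z + 27·z² − 9·z − 20·y² + 45·y·z − 15·y − 36·y + 81·z − 27    [distributive law]
= 33·y·z + 27·z² + 72·z − 20·y² − 51·y − 27    [combine like terms]

33·y·z + 27·z² + 72·z − 20·y² − 51·y − 27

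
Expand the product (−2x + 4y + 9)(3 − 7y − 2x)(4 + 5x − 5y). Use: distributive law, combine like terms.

(−2x + 4y + 9)(3 − 7y − 2x)(4 + 5x − 5y)
= (−6x + 14xy + 4x² + 12y − 28y² − 8xy + 27 − 63y − 18x)(4 + 5x − 5y)    [distributive law]
= (−24x + 6xy + 4x² − 51y − 28y² + 27)(4 + 5x − 5y)    [combine like terms]
= −96x − 120x² + 120xy + 24xy + 30x²y − 30xy² + 16x² + 20x³ − 20x²y − 204y − 255xy + 255y² − 112y² − 140xy² + 140y³ + 108 + 135x − 135y    [distributive law]
= 39x − 104x² − 111xy + 10x²y − 170xy² + 20x³ − 339y + 143y² + 140y³ + 108    [combine like terms]

39x − 104x² − 111xy + 10x²y − 170xy² + 20x³ − 339y + 143y² + 140y³ + 108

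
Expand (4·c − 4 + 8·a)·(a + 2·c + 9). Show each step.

20·a·c + 8·c² + 28·c + 68·a − 36 + 8·a²

(4·c − 4 + 8·a)·(a + 2·c + 9)
= 4·a·c + 8·c² + 36·c − 4·a − 8·c − 36 + 8·a² + 16·a·c + 72·a    [distributive law]
= 20·a·c + 8·c² + 28·c + 68·a − 36 + 8·a²    [combine like terms]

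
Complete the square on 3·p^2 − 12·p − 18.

3(p − 2)^2 − 30

3·p^2 − 12·p − 18
= 3(p^2 − 4·p) − 18    [factor out 3 from the p-terms]
= 3(p^2 − 4·p + 4 − 4) − 18    [add and subtract 4 inside the bracket]
= 3(p − 2)^2 − 12 − 18    [perfect-square identity]
= 3(p − 2)^2 − 30    [combine constants]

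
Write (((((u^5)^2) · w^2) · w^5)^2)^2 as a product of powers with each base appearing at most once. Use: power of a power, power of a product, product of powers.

u^40w^28

(((((u^5)^2) · w^2) · w^5)^2)^2
= ((((u^5)^2) · w^2) · w^5)^4    [power of a power]
= ((((u^5)^2) · w^2)^4) · ((w^5)^4)    [power of a product]
= ((((u^5)^2)^4) · ((w^2)^4)) · ((w^5)^4)    [power of a product]
= (((u^5)^8) · ((w^2)^4)) · ((w^5)^4)    [power of a power]
= (u^40 · ((w^2)^4)) · ((w^5)^4)    [power of a power]
= (u^40 · w^8) · ((w^5)^4)    [power of a power]
= (u^40 · w^8) · w^20    [power of a power]
= u^40w^28    [product of powers]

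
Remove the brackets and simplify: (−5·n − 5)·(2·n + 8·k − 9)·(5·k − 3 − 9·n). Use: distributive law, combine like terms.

(−5·n − 5)·(2·n + 8·k − 9)·(5·k − 3 − 9·n)
= (−10·n^2 − 40·k·n + 45·n − 10·n − 40·k + 45)·(5·k − 3 − 9·n)    [distributive law]
= (−10·n^2 − 40·k·n + 35·n − 40·k + 45)·(5·k − 3 − 9·n)    [combine like terms]
= −50·k·n^2 + 30·n^2 + 90·n^3 − 200·k^2·n + 120·k·n + 360·k·n^2 + 175·k·n − 105·n − 315·n^2 − 200·k^2 + 120·k + 360·k·n + 225·k − 135 − 405·n    [distributive law]
= 310·k·n^2 − 285·n^2 + 90·n^3 − 200·k^2·n + 655·k·n − 510·n − 200·k^2 + 345·k − 135    [combine like terms]

310·k·n^2 − 285·n^2 + 90·n^3 − 200·k^2·n + 655·k·n − 510·n − 200·k^2 + 345·k − 135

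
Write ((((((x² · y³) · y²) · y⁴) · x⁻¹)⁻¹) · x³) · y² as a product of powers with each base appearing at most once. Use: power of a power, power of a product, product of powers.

x²·y⁻⁷

((((((x² · y³) · y²) · y⁴) · x⁻¹)⁻¹) · x³) · y²
= ((((((x² · y³) · y²) · y⁴)⁻¹) · ((x⁻¹)⁻¹)) · x³) · y²    [power of a product]
= ((((((x² · y³) · y²)⁻¹) · ((y⁴)⁻¹)) · ((x⁻¹)⁻¹)) · x³) · y²    [power of a product]
= ((((((x² · y³)⁻¹) · ((y²)⁻¹)) · ((y⁴)⁻¹)) · ((x⁻¹)⁻¹)) · x³) · y²    [power of a product]
= (((((((x²)⁻¹) · ((y³)⁻¹)) · ((y²)⁻¹)) · ((y⁴)⁻¹)) · ((x⁻¹)⁻¹)) · x³) · y²    [power of a product]
= (((((x⁻² · ((y³)⁻¹)) · ((y²)⁻¹)) · ((y⁴)⁻¹)) · ((x⁻¹)⁻¹)) · x³) · y²    [power of a power]
= (((((x⁻² · y⁻³) · ((y²)⁻¹)) · ((y⁴)⁻¹)) · ((x⁻¹)⁻¹)) · x³) · y²    [power of a power]
= (((((x⁻² · y⁻³) · y⁻²) · ((y⁴)⁻¹)) · ((x⁻¹)⁻¹)) · x³) · y²    [power of a power]
= (((((x⁻² · y⁻³) · y⁻²) · y⁻⁴) · ((x⁻¹)⁻¹)) · x³) · y²    [power of a power]
= (((((x⁻² · y⁻³) · y⁻²) · y⁻⁴) · x) · x³) · y²    [power of a power]
= x²·y⁻⁷    [product of powers]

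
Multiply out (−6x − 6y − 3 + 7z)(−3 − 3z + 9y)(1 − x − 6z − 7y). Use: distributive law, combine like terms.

(−6x − 6y − 3 + 7z)(−3 − 3z + 9y)(1 − x − 6z − 7y)
= (18x + 18xz − 54xy + 18y + 18yz − 54y^2 + 9 + 9z − 27y − 21z − 21z^2 + 63yz)(1 − x − 6z − 7y)    [distributive law]
= (18x + 18xz − 54xy − 9y + 81yz − 54y^2 + 9 − 12z − 21z^2)(1 − x − 6z − 7y)    [combine like terms]
= 18x − 18x^2 − 108xz − 126xy + 18xz − 18x^2z − 108xz^2 − 126xyz − 54xy + 54x^2y + 324xyz + 378xy^2 − 9y + 9xy + 54yz + 63y^2 + 81yz − 81xyz − 486yz^2 − 567y^2z − 54y^2 + 54xy^2 + 324y^2z + 378y^3 + 9 − 9x − 54z − 63y − 12z + 12xz + 72z^2 + 84yz − 21z^2 + 21xz^2 + 126z^3 + 147yz^2    [distributive law]
= 9x − 18x^2 − 78xz − 171xy − 18x^2z − 87xz^2 + 117xyz + 54x^2y + 432xy^2 − 72y + 219yz + 9y^2 − 339yz^2 − 243y^2z + 378y^3 + 9 − 66z + 51z^2 + 126z^3    [combine like terms]

9x − 18x^2 − 78xz − 171xy − 18x^2z − 87xz^2 + 117xyz + 54x^2y + 432xy^2 − 72y + 219yz + 9y^2 − 339yz^2 − 243y^2z + 378y^3 + 9 − 66z + 51z^2 + 126z^3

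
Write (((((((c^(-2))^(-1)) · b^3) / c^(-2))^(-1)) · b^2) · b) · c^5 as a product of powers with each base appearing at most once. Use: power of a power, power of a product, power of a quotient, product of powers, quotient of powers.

(((((((c^(-2))^(-1)) · b^3) / c^(-2))^(-1)) · b^2) · b) · c^5
= (((((((c^(-2))^(-1)) · b^3)^(-1)) / ((c^(-2))^(-1))) · b^2) · b) · c^5    [power of a quotient]
= (((((((c^(-2))^(-1))^(-1)) · ((b^3)^(-1))) / ((c^(-2))^(-1))) · b^2) · b) · c^5    [power of a product]
= ((((((c^(-2))^1) · ((b^3)^(-1))) / ((c^(-2))^(-1))) · b^2) · b) · c^5    [power of a power]
= ((((c^(-2) · ((b^3)^(-1))) / ((c^(-2))^(-1))) · b^2) · b) · c^5    [power of a power]
= ((((c^(-2) · b^(-3)) / ((c^(-2))^(-1))) · b^2) · b) · c^5    [power of a power]
= ((((c^(-2) · b^(-3)) / c^2) · b^2) · b) · c^5    [power of a power]
= c    [quotient of powers; product of powers]

c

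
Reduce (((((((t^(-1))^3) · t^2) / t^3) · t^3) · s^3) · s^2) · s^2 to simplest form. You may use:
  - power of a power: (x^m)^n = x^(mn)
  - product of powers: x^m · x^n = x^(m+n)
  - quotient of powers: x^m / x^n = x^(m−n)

s^7t^(-1)

(((((((t^(-1))^3) · t^2) / t^3) · t^3) · s^3) · s^2) · s^2
= (((((t^(-3) · t^2) / t^3) · t^3) · s^3) · s^2) · s^2    [power of a power]
= ((((t^(-1) / t^3) · t^3) · s^3) · s^2) · s^2    [product of powers]
= (((t^(-4) · t^3) · s^3) · s^2) · s^2    [quotient of powers]
= ((t^(-1) · s^3) · s^2) · s^2    [product of powers]
= s^7t^(-1)    [product of powers]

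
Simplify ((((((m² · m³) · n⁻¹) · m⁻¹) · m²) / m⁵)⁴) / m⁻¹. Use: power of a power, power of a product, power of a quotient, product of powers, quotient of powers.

((((((m² · m³) · n⁻¹) · m⁻¹) · m²) / m⁵)⁴) / m⁻¹
= ((((((m² · m³) · n⁻¹) · m⁻¹) · m²)⁴) / ((m⁵)⁴)) / m⁻¹    [power of a quotient]
= ((((((m² · m³) · n⁻¹) · m⁻¹)⁴) · ((m²)⁴)) / ((m⁵)⁴)) / m⁻¹    [power of a product]
= ((((((m² · m³) · n⁻¹)⁴) · ((m⁻¹)⁴)) · ((m²)⁴)) / ((m⁵)⁴)) / m⁻¹    [power of a product]
= ((((((m² · m³)⁴) · ((n⁻¹)⁴)) · ((m⁻¹)⁴)) · ((m²)⁴)) / ((m⁵)⁴)) / m⁻¹    [power of a product]
= (((((((m²)⁴) · ((m³)⁴)) · ((n⁻¹)⁴)) · ((m⁻¹)⁴)) · ((m²)⁴)) / ((m⁵)⁴)) / m⁻¹    [power of a product]
= (((((m⁸ · ((m³)⁴)) · ((n⁻¹)⁴)) · ((m⁻¹)⁴)) · ((m²)⁴)) / ((m⁵)⁴)) / m⁻¹    [power of a power]
= (((((m⁸ · m¹²) · ((n⁻¹)⁴)) · ((m⁻¹)⁴)) · ((m²)⁴)) / ((m⁵)⁴)) / m⁻¹    [power of a power]
= ((((m²⁰ · ((n⁻¹)⁴)) · ((m⁻¹)⁴)) · ((m²)⁴)) / ((m⁵)⁴)) / m⁻¹    [product of powers]
= ((((m²⁰ · n⁻⁴) · ((m⁻¹)⁴)) · ((m²)⁴)) / ((m⁵)⁴)) / m⁻¹    [power of a power]
= ((((m²⁰ · n⁻⁴) · m⁻⁴) · ((m²)⁴)) / ((m⁵)⁴)) / m⁻¹    [power of a power]
= ((((m²⁰ · n⁻⁴) · m⁻⁴) · m⁸) / ((m⁵)⁴)) / m⁻¹    [power of a power]
= ((((m²⁰ · n⁻⁴) · m⁻⁴) · m⁸) / m²⁰) / m⁻¹    [power of a power]
= m⁵n⁻⁴    [quotient of powers; product of powers]

m⁵n⁻⁴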